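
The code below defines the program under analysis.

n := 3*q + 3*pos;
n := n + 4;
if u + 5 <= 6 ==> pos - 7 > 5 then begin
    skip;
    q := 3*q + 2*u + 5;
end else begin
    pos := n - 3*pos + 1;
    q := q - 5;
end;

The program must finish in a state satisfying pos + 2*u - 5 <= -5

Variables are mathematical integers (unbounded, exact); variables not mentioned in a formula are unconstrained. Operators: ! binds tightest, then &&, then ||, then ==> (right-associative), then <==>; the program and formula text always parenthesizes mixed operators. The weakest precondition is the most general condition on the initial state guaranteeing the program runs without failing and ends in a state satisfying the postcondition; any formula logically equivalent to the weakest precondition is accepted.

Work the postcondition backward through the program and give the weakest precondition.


Working backward. After the program, the postcondition pos + 2*u - 5 <= -5 must hold; in canonical form it is pos + 2*u <= 0.
Then branch requires pos + 2*u <= 0; else branch requires n + 2*u <= 3*pos - 1.
Before the if: ((u <= 1 ==> pos > 12) ==> pos + 2*u <= 0) && ((!(u <= 1 ==> pos > 12)) ==> n + 2*u <= 3*pos - 1)
Before n := n + 4: ((u <= 1 ==> pos > 12) ==> pos + 2*u <= 0) && ((!(u <= 1 ==> pos > 12)) ==> n + 2*u <= 3*pos - 5)
Before n := 3*q + 3*pos: ((u <= 1 ==> pos > 12) ==> pos + 2*u <= 0) && ((!(u <= 1 ==> pos > 12)) ==> 3*q + 2*u <= -5)
Answer: WP = ((u <= 1 ==> pos > 12) ==> pos + 2*u <= 0) && ((!(u <= 1 ==> pos > 12)) ==> 3*q + 2*u <= -5)


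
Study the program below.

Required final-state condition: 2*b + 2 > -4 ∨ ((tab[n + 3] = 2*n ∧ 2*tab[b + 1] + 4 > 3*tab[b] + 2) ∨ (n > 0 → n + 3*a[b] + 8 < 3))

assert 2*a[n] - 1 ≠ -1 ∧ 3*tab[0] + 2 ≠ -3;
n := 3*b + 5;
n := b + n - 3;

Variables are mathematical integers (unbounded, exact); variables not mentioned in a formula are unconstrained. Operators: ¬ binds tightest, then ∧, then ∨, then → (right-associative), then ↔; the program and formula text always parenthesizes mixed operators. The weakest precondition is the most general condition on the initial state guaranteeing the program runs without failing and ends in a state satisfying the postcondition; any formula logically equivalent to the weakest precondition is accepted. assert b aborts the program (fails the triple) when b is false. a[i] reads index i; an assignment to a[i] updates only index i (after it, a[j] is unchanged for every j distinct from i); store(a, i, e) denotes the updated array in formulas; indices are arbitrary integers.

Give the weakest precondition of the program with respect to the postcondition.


Working backward. After the program, the postcondition 2*b + 2 > -4 ∨ ((tab[n + 3] = 2*n ∧ 2*tab[b + 1] + 4 > 3*tab[b] + 2) ∨ (n > 0 → n + 3*a[b] + 8 < 3)) must hold; in canonical form it is 2*b > -6 ∨ (tab[n + 3] = 2*n ∧ 2*tab[b + 1] > 3*tab[b] - 2) ∨ (n > 0 → 3*a[b] + n < -5).
Before n := b + n - 3: 2*b > -6 ∨ (tab[b + n] = 2*b + 2*n - 6 ∧ 2*tab[b + 1] > 3*tab[b] - 2) ∨ (b + n > 3 → 3*a[b] + b + n < -2)
Before n := 3*b + 5: 2*b > -6 ∨ (tab[4*b + 5] = 8*b + 4 ∧ 2*tab[b + 1] > 3*tab[b] - 2) ∨ (4*b > -2 → 3*a[b] + 4*b < -7)
Before assert 2*a[n] - 1 ≠ -1 ∧ 3*tab[0] + 2 ≠ -3: 2*a[n] ≠ 0 ∧ 3*tab[0] ≠ -5 ∧ (2*b > -6 ∨ (tab[4*b + 5] = 8*b + 4 ∧ 2*tab[b + 1] > 3*tab[b] - 2) ∨ (4*b > -2 → 3*a[b] + 4*b < -7))
Answer: WP = 2*a[n] ≠ 0 ∧ 3*tab[0] ≠ -5 ∧ (2*b > -6 ∨ (tab[4*b + 5] = 8*b + 4 ∧ 2*tab[b + 1] > 3*tab[b] - 2) ∨ (4*b > -2 → 3*a[b] + 4*b < -7))


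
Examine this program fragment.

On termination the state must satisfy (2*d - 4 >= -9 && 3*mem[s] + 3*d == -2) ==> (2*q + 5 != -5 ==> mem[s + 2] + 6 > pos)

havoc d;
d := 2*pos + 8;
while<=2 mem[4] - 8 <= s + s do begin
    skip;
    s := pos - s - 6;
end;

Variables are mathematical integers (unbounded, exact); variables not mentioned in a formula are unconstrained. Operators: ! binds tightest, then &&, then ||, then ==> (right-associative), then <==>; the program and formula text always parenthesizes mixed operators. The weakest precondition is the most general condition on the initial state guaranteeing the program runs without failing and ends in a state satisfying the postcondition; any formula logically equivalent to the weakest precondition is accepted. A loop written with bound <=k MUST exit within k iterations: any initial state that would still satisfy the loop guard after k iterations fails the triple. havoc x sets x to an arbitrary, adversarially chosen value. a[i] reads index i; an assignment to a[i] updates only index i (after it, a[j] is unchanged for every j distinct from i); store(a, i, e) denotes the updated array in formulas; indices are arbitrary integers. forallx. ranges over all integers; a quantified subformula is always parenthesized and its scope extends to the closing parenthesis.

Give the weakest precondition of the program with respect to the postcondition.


Working backward. After the program, the postcondition (2*d - 4 >= -9 && 3*mem[s] + 3*d == -2) ==> (2*q + 5 != -5 ==> mem[s + 2] + 6 > pos) must hold; in canonical form it is (2*d >= -5 && 3*mem[s] + 3*d == -2) ==> (2*q != -10 ==> mem[s + 2] > pos - 6).
Before the loop (bound <=2), unroll the exhaustion recursion (WP_0 = exit-now case; WP_j = one more guarded iteration, up to j = 2):
  WP_0: (!(mem[4] <= 2*s + 8)) && ((2*d >= -5 && 3*mem[s] + 3*d == -2) ==> (2*q != -10 ==> mem[s + 2] > pos - 6))
  WP_1: (mem[4] <= 2*s + 8 ==> ((!(mem[4] + 2*s <= 2*pos - 4)) && ((2*d >= -5 && 3*mem[pos - s - 6] + 3*d == -2) ==> (2*q != -10 ==> mem[pos - s - 4] > pos - 6)))) && ((!(mem[4] <= 2*s + 8)) ==> ((2*d >= -5 && 3*mem[s] + 3*d == -2) ==> (2*q != -10 ==> mem[s + 2] > pos - 6)))
  WP_2: (mem[4] <= 2*s + 8 ==> ((mem[4] + 2*s <= 2*pos - 4 ==> ((!(mem[4] <= 2*s + 8)) && ((2*d >= -5 && 3*mem[s] + 3*d == -2) ==> (2*q != -10 ==> mem[s + 2] > pos - 6)))) && ((!(mem[4] + 2*s <= 2*pos - 4)) ==> ((2*d >= -5 && 3*mem[pos - s - 6] + 3*d == -2) ==> (2*q != -10 ==> mem[pos - s - 4] > pos - 6))))) && ((!(mem[4] <= 2*s + 8)) ==> ((2*d >= -5 && 3*mem[s] + 3*d == -2) ==> (2*q != -10 ==> mem[s + 2] > pos - 6)))
So before the loop: (mem[4] <= 2*s + 8 ==> ((mem[4] + 2*s <= 2*pos - 4 ==> ((!(mem[4] <= 2*s + 8)) && ((2*d >= -5 && 3*mem[s] + 3*d == -2) ==> (2*q != -10 ==> mem[s + 2] > pos - 6)))) && ((!(mem[4] + 2*s <= 2*pos - 4)) ==> ((2*d >= -5 && 3*mem[pos - s - 6] + 3*d == -2) ==> (2*q != -10 ==> mem[pos - s - 4] > pos - 6))))) && ((!(mem[4] <= 2*s + 8)) ==> ((2*d >= -5 && 3*mem[s] + 3*d == -2) ==> (2*q != -10 ==> mem[s + 2] > pos - 6)))
Before d := 2*pos + 8: (mem[4] <= 2*s + 8 ==> ((mem[4] + 2*s <= 2*pos - 4 ==> ((!(mem[4] <= 2*s + 8)) && ((4*pos >= -21 && 3*mem[s] + 6*pos == -26) ==> (2*q != -10 ==> mem[s + 2] > pos - 6)))) && ((!(mem[4] + 2*s <= 2*pos - 4)) ==> ((4*pos >= -21 && 3*mem[pos - s - 6] + 6*pos == -26) ==> (2*q != -10 ==> mem[pos - s - 4] > pos - 6))))) && ((!(mem[4] <= 2*s + 8)) ==> ((4*pos >= -21 && 3*mem[s] + 6*pos == -26) ==> (2*q != -10 ==> mem[s + 2] > pos - 6)))
Before havoc d: (mem[4] <= 2*s + 8 ==> ((mem[4] + 2*s <= 2*pos - 4 ==> ((!(mem[4] <= 2*s + 8)) && ((4*pos >= -21 && 3*mem[s] + 6*pos == -26) ==> (2*q != -10 ==> mem[s + 2] > pos - 6)))) && ((!(mem[4] + 2*s <= 2*pos - 4)) ==> ((4*pos >= -21 && 3*mem[pos - s - 6] + 6*pos == -26) ==> (2*q != -10 ==> mem[pos - s - 4] > pos - 6))))) && ((!(mem[4] <= 2*s + 8)) ==> ((4*pos >= -21 && 3*mem[s] + 6*pos == -26) ==> (2*q != -10 ==> mem[s + 2] > pos - 6)))
Answer: WP = (mem[4] <= 2*s + 8 ==> ((mem[4] + 2*s <= 2*pos - 4 ==> ((!(mem[4] <= 2*s + 8)) && ((4*pos >= -21 && 3*mem[s] + 6*pos == -26) ==> (2*q != -10 ==> mem[s + 2] > pos - 6)))) && ((!(mem[4] + 2*s <= 2*pos - 4)) ==> ((4*pos >= -21 && 3*mem[pos - s - 6] + 6*pos == -26) ==> (2*q != -10 ==> mem[pos - s - 4] > pos - 6))))) && ((!(mem[4] <= 2*s + 8)) ==> ((4*pos >= -21 && 3*mem[s] + 6*pos == -26) ==> (2*q != -10 ==> mem[s + 2] > pos - 6)))


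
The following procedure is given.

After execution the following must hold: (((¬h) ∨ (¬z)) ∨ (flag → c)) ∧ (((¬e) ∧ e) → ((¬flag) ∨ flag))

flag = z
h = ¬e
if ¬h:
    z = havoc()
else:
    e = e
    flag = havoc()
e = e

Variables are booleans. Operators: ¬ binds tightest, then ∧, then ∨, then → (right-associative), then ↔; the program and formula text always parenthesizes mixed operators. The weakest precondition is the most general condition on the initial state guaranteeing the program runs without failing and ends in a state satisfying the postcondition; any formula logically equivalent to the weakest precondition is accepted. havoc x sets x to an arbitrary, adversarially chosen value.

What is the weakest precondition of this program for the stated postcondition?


Working backward. After the program, the postcondition (((¬h) ∨ (¬z)) ∨ (flag → c)) ∧ (((¬e) ∧ e) → ((¬flag) ∨ flag)) must hold; in canonical form it is (¬h) ∨ (¬z) ∨ (flag → c).
Before e := e: (¬h) ∨ (¬z) ∨ (flag → c)
Then branch requires (¬h) ∨ (flag → c); else branch requires (¬h) ∨ (¬z) ∨ c.
Before the if: ((¬h) → ((¬h) ∨ (flag → c))) ∧ (h → ((¬h) ∨ (¬z) ∨ c))
Before h := ¬e: (e → (e ∨ (flag → c))) ∧ ((¬e) → (e ∨ (¬z) ∨ c))
Before flag := z: (e → (e ∨ (z → c))) ∧ ((¬e) → (e ∨ (¬z) ∨ c))
Answer: WP = (e → (e ∨ (z → c))) ∧ ((¬e) → (e ∨ (¬z) ∨ c))


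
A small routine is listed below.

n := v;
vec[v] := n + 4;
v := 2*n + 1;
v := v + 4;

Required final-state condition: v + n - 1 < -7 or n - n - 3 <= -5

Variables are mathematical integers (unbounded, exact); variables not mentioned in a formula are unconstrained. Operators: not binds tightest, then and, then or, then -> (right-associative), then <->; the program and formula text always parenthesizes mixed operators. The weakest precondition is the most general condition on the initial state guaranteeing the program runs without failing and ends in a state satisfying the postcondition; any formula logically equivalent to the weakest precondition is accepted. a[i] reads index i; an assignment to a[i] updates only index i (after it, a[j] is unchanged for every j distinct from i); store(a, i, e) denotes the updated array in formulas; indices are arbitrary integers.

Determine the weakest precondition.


Working backward. After the program, the postcondition v + n - 1 < -7 or n - n - 3 <= -5 must hold; in canonical form it is n + v < -6.
Before v := v + 4: n + v < -10
Before v := 2*n + 1: 3*n < -11
Before vec[v] := n + 4: 3*n < -11
Before n := v: 3*v < -11
Answer: WP = 3*v < -11


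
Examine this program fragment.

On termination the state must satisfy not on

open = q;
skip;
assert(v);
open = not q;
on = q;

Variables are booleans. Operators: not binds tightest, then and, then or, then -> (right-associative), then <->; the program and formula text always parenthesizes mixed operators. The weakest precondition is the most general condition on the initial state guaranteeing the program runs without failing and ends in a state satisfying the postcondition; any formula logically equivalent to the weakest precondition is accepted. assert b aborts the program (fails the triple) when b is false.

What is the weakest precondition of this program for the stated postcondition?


Working backward. After the program, not on must hold.
Before on := q: not q
Before open := not q: not q
Before assert v: v and (not q)
Before skip: v and (not q)
Before open := q: v and (not q)
Answer: WP = v and (not q)


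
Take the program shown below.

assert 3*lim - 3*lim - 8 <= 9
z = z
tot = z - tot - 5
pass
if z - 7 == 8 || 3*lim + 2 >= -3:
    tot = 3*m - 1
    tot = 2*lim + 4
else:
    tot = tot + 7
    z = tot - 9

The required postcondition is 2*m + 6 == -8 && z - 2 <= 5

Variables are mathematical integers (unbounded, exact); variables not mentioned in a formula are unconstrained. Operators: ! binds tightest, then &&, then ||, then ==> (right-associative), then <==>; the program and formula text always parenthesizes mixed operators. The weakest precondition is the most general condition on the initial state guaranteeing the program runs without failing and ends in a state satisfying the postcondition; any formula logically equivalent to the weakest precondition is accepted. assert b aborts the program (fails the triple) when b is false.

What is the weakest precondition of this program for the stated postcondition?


Working backward. After the program, the postcondition 2*m + 6 == -8 && z - 2 <= 5 must hold; in canonical form it is 2*m == -14 && z <= 7.
Then branch requires 2*m == -14 && z <= 7; else branch requires 2*m == -14 && tot <= 9.
Before the if: ((z == 15 || 3*lim >= -5) ==> (2*m == -14 && z <= 7)) && ((!(z == 15 || 3*lim >= -5)) ==> (2*m == -14 && tot <= 9))
Before skip: ((z == 15 || 3*lim >= -5) ==> (2*m == -14 && z <= 7)) && ((!(z == 15 || 3*lim >= -5)) ==> (2*m == -14 && tot <= 9))
Before tot := z - tot - 5: ((z == 15 || 3*lim >= -5) ==> (2*m == -14 && z <= 7)) && ((!(z == 15 || 3*lim >= -5)) ==> (2*m == -14 && z <= tot + 14))
Before z := z: ((z == 15 || 3*lim >= -5) ==> (2*m == -14 && z <= 7)) && ((!(z == 15 || 3*lim >= -5)) ==> (2*m == -14 && z <= tot + 14))
Before assert 3*lim - 3*lim - 8 <= 9: ((z == 15 || 3*lim >= -5) ==> (2*m == -14 && z <= 7)) && ((!(z == 15 || 3*lim >= -5)) ==> (2*m == -14 && z <= tot + 14))
Answer: WP = ((z == 15 || 3*lim >= -5) ==> (2*m == -14 && z <= 7)) && ((!(z == 15 || 3*lim >= -5)) ==> (2*m == -14 && z <= tot + 14))


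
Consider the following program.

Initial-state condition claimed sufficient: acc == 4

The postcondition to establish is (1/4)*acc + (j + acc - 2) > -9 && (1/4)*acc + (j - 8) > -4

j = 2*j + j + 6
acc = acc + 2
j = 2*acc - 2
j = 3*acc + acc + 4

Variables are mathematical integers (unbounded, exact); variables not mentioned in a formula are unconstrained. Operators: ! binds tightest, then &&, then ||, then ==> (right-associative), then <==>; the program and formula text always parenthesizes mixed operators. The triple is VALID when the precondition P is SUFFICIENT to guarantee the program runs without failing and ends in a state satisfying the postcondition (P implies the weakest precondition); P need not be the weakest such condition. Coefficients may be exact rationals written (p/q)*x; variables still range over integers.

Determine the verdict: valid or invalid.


Working backward. After the program, the postcondition (1/4)*acc + (j + acc - 2) > -9 && (1/4)*acc + (j - 8) > -4 must hold; in canonical form it is (5/4)*acc + j > -7 && (1/4)*acc + j > 4.
Before j := 3*acc + acc + 4: (21/4)*acc > -11 && (17/4)*acc > 0
Before j := 2*acc - 2: (21/4)*acc > -11 && (17/4)*acc > 0
Before acc := acc + 2: (21/4)*acc > -43/2 && (17/4)*acc > -17/2
Before j := 2*j + j + 6: (21/4)*acc > -43/2 && (17/4)*acc > -17/2
The weakest precondition is (21/4)*acc > -43/2 && (17/4)*acc > -17/2.
Check whether acc == 4 implies it.
Every state satisfying the precondition satisfies the weakest precondition: the implication holds.
Answer: valid


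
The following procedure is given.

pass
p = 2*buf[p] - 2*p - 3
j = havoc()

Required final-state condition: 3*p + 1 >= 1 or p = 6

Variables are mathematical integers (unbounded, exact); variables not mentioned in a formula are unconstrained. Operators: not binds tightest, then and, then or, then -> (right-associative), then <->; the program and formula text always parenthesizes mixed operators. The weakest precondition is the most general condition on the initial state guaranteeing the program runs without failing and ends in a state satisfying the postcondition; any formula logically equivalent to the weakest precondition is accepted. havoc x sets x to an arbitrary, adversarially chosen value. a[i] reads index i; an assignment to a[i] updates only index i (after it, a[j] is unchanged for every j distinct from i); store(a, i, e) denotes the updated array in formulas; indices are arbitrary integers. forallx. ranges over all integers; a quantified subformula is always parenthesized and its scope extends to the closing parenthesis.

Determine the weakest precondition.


Working backward. After the program, the postcondition 3*p + 1 >= 1 or p = 6 must hold; in canonical form it is 3*p >= 0 or p = 6.
Before havoc j: 3*p >= 0 or p = 6
Before p := 2*buf[p] - 2*p - 3: 6*buf[p] >= 6*p + 9 or 2*buf[p] = 2*p + 9
Before skip: 6*buf[p] >= 6*p + 9 or 2*buf[p] = 2*p + 9
Answer: WP = 6*buf[p] >= 6*p + 9 or 2*buf[p] = 2*p + 9


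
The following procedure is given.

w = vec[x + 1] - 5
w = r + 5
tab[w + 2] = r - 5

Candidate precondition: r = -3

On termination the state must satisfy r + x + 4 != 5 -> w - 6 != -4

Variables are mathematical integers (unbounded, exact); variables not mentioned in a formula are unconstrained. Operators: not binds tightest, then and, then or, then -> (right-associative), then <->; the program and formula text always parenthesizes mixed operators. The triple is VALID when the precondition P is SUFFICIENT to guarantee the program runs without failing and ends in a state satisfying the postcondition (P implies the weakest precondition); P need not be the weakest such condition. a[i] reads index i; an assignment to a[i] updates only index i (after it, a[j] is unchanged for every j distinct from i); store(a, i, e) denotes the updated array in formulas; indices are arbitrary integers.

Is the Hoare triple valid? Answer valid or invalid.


Working backward. After the program, the postcondition r + x + 4 != 5 -> w - 6 != -4 must hold; in canonical form it is r + x != 1 -> w != 2.
Before tab[w + 2] := r - 5: r + x != 1 -> w != 2
Before w := r + 5: r + x != 1 -> r != -3
Before w := vec[x + 1] - 5: r + x != 1 -> r != -3
The weakest precondition is r + x != 1 -> r != -3.
Check whether r = -3 implies it.
Countermodel: at the initial state r = -3, x = 5, the precondition holds but the weakest precondition fails.
Answer: invalid


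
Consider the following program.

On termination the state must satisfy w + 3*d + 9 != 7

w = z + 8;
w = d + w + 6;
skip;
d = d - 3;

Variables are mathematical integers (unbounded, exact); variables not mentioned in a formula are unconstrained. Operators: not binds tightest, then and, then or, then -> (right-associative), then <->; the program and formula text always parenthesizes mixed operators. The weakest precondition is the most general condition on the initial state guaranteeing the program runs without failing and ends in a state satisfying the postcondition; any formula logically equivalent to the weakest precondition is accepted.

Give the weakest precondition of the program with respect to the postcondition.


Working backward. After the program, the postcondition w + 3*d + 9 != 7 must hold; in canonical form it is 3*d + w != -2.
Before d := d - 3: 3*d + w != 7
Before skip: 3*d + w != 7
Before w := d + w + 6: 4*d + w != 1
Before w := z + 8: 4*d + z != -7
Answer: WP = 4*d + z != -7


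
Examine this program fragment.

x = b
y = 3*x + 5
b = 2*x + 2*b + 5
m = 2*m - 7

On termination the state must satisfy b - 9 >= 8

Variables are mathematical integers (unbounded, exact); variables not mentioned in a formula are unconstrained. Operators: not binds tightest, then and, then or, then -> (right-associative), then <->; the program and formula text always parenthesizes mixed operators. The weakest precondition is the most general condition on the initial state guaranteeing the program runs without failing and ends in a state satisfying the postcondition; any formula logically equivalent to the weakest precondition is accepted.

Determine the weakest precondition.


Working backward. After the program, the postcondition b - 9 >= 8 must hold; in canonical form it is b >= 17.
Before m := 2*m - 7: b >= 17
Before b := 2*x + 2*b + 5: 2*b + 2*x >= 12
Before y := 3*x + 5: 2*b + 2*x >= 12
Before x := b: 4*b >= 12
Answer: WP = 4*b >= 12


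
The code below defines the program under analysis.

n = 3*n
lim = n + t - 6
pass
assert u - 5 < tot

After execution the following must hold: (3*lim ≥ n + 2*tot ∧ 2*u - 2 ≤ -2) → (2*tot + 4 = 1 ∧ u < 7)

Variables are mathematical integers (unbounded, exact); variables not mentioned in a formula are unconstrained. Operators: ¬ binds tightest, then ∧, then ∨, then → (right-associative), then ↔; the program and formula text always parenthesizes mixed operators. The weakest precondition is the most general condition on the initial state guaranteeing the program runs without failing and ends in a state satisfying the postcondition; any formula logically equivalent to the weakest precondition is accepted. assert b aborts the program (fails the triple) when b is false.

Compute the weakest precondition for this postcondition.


Working backward. After the program, the postcondition (3*lim ≥ n + 2*tot ∧ 2*u - 2 ≤ -2) → (2*tot + 4 = 1 ∧ u < 7) must hold; in canonical form it is (3*lim ≥ n + 2*tot ∧ 2*u ≤ 0) → (2*tot = -3 ∧ u < 7).
Before assert u - 5 < tot: u < tot + 5 ∧ ((3*lim ≥ n + 2*tot ∧ 2*u ≤ 0) → (2*tot = -3 ∧ u < 7))
Before skip: u < tot + 5 ∧ ((3*lim ≥ n + 2*tot ∧ 2*u ≤ 0) → (2*tot = -3 ∧ u < 7))
Before lim := n + t - 6: u < tot + 5 ∧ ((2*n + 3*t ≥ 2*tot + 18 ∧ 2*u ≤ 0) → (2*tot = -3 ∧ u < 7))
Before n := 3*n: u < tot + 5 ∧ ((6*n + 3*t ≥ 2*tot + 18 ∧ 2*u ≤ 0) → (2*tot = -3 ∧ u < 7))
Answer: WP = u < tot + 5 ∧ ((6*n + 3*t ≥ 2*tot + 18 ∧ 2*u ≤ 0) → (2*tot = -3 ∧ u < 7))


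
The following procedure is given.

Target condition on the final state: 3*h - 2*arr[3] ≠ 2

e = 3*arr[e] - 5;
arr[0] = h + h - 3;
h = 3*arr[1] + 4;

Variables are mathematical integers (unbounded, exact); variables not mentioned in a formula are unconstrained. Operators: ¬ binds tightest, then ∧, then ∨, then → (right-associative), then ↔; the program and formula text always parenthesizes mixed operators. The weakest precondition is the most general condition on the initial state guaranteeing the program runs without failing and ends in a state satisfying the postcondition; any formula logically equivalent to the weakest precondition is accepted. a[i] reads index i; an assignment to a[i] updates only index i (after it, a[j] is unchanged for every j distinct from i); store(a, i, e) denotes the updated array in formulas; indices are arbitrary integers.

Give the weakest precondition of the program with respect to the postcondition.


Working backward. After the program, the postcondition 3*h - 2*arr[3] ≠ 2 must hold; in canonical form it is 3*h ≠ 2*arr[3] + 2.
Before h := 3*arr[1] + 4: 9*arr[1] ≠ 2*arr[3] - 10
Before arr[0] := h + h - 3: 9*arr[1] ≠ 2*arr[3] - 10
Before e := 3*arr[e] - 5: 9*arr[1] ≠ 2*arr[3] - 10
Answer: WP = 9*arr[1] ≠ 2*arr[3] - 10


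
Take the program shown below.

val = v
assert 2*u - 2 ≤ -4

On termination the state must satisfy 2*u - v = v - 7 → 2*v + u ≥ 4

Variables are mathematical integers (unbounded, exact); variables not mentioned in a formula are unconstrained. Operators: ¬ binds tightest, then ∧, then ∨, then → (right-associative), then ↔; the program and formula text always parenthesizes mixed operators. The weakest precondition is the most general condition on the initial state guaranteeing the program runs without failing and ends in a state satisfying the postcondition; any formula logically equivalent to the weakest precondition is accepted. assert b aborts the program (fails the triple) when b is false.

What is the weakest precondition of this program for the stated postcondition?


Working backward. After the program, the postcondition 2*u - v = v - 7 → 2*v + u ≥ 4 must hold; in canonical form it is 2*u = 2*v - 7 → u + 2*v ≥ 4.
Before assert 2*u - 2 ≤ -4: 2*u ≤ -2 ∧ (2*u = 2*v - 7 → u + 2*v ≥ 4)
Before val := v: 2*u ≤ -2 ∧ (2*u = 2*v - 7 → u + 2*v ≥ 4)
Answer: WP = 2*u ≤ -2 ∧ (2*u = 2*v - 7 → u + 2*v ≥ 4)


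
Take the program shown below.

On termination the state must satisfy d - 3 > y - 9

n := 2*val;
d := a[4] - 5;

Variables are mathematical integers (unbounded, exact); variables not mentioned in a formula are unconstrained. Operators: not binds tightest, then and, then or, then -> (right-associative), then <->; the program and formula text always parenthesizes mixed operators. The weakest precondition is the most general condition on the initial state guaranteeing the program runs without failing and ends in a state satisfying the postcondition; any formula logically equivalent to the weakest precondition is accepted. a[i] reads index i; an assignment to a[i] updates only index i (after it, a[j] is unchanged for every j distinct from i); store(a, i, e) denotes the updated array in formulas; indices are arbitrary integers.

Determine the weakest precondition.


Working backward. After the program, the postcondition d - 3 > y - 9 must hold; in canonical form it is d > y - 6.
Before d := a[4] - 5: a[4] > y - 1
Before n := 2*val: a[4] > y - 1
Answer: WP = a[4] > y - 1


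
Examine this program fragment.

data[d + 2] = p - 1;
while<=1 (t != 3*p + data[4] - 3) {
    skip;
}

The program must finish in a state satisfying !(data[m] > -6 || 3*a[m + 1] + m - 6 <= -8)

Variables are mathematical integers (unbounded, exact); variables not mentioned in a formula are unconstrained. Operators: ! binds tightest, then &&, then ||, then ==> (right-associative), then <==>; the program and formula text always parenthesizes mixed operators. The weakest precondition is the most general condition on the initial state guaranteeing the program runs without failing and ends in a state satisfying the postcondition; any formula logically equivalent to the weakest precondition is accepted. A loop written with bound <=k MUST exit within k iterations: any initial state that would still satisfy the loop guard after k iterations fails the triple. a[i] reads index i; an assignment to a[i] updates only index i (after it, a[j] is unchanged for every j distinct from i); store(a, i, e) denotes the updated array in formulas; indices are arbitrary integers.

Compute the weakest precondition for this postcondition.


Working backward. After the program, the postcondition !(data[m] > -6 || 3*a[m + 1] + m - 6 <= -8) must hold; in canonical form it is !(data[m] > -6 || 3*a[m + 1] + m <= -2).
Before the loop (bound <=1), unroll the exhaustion recursion (WP_0 = exit-now case; WP_j = one more guarded iteration, up to j = 1):
  WP_0: (!(t != data[4] + 3*p - 3)) && (!(data[m] > -6 || 3*a[m + 1] + m <= -2))
  WP_1: (t != data[4] + 3*p - 3 ==> ((!(t != data[4] + 3*p - 3)) && (!(data[m] > -6 || 3*a[m + 1] + m <= -2)))) && ((!(t != data[4] + 3*p - 3)) ==> (!(data[m] > -6 || 3*a[m + 1] + m <= -2)))
So before the loop: (t != data[4] + 3*p - 3 ==> ((!(t != data[4] + 3*p - 3)) && (!(data[m] > -6 || 3*a[m + 1] + m <= -2)))) && ((!(t != data[4] + 3*p - 3)) ==> (!(data[m] > -6 || 3*a[m + 1] + m <= -2)))
Before data[d + 2] := p - 1: (t != store(data, d + 2, p - 1)[4] + 3*p - 3 ==> ((!(t != store(data, d + 2, p - 1)[4] + 3*p - 3)) && (!(store(data, d + 2, p - 1)[m] > -6 || 3*a[m + 1] + m <= -2)))) && ((!(t != store(data, d + 2, p - 1)[4] + 3*p - 3)) ==> (!(store(data, d + 2, p - 1)[m] > -6 || 3*a[m + 1] + m <= -2)))
Answer: WP = (t != store(data, d + 2, p - 1)[4] + 3*p - 3 ==> ((!(t != store(data, d + 2, p - 1)[4] + 3*p - 3)) && (!(store(data, d + 2, p - 1)[m] > -6 || 3*a[m + 1] + m <= -2)))) && ((!(t != store(data, d + 2, p - 1)[4] + 3*p - 3)) ==> (!(store(data, d + 2, p - 1)[m] > -6 || 3*a[m + 1] + m <= -2)))


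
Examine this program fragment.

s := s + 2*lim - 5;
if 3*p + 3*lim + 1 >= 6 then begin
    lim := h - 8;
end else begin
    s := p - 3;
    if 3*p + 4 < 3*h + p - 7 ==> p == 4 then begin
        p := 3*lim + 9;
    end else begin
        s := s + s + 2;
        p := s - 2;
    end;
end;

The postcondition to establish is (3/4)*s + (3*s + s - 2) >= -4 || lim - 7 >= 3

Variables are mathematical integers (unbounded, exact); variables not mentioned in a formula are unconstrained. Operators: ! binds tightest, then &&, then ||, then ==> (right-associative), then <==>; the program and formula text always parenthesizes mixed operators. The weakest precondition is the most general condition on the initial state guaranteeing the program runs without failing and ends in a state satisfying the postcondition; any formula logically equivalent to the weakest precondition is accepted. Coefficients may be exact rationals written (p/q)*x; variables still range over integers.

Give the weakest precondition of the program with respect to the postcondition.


Working backward. After the program, the postcondition (3/4)*s + (3*s + s - 2) >= -4 || lim - 7 >= 3 must hold; in canonical form it is (19/4)*s >= -2 || lim >= 10.
Then branch requires (19/4)*s >= -2 || h >= 18; else branch requires ((2*p < 3*h - 11 ==> p == 4) ==> ((19/4)*p >= 49/4 || lim >= 10)) && ((!(2*p < 3*h - 11 ==> p == 4)) ==> ((19/2)*p >= 17 || lim >= 10)).
Before the if: (3*lim + 3*p >= 5 ==> ((19/4)*s >= -2 || h >= 18)) && ((!(3*lim + 3*p >= 5)) ==> (((2*p < 3*h - 11 ==> p == 4) ==> ((19/4)*p >= 49/4 || lim >= 10)) && ((!(2*p < 3*h - 11 ==> p == 4)) ==> ((19/2)*p >= 17 || lim >= 10))))
Before s := s + 2*lim - 5: (3*lim + 3*p >= 5 ==> ((19/2)*lim + (19/4)*s >= 87/4 || h >= 18)) && ((!(3*lim + 3*p >= 5)) ==> (((2*p < 3*h - 11 ==> p == 4) ==> ((19/4)*p >= 49/4 || lim >= 10)) && ((!(2*p < 3*h - 11 ==> p == 4)) ==> ((19/2)*p >= 17 || lim >= 10))))
Answer: WP = (3*lim + 3*p >= 5 ==> ((19/2)*lim + (19/4)*s >= 87/4 || h >= 18)) && ((!(3*lim + 3*p >= 5)) ==> (((2*p < 3*h - 11 ==> p == 4) ==> ((19/4)*p >= 49/4 || lim >= 10)) && ((!(2*p < 3*h - 11 ==> p == 4)) ==> ((19/2)*p >= 17 || lim >= 10))))


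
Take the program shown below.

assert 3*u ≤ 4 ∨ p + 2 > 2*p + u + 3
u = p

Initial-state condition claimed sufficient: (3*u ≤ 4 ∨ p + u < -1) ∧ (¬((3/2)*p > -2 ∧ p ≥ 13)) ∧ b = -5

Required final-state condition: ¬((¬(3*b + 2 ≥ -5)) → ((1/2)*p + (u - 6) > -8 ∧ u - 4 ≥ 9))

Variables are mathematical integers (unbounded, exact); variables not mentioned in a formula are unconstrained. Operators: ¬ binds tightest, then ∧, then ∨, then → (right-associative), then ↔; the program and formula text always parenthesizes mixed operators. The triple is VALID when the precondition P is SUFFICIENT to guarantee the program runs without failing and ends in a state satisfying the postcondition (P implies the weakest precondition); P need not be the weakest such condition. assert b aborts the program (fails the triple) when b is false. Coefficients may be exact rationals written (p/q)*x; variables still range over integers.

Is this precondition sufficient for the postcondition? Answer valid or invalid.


Working backward. After the program, the postcondition ¬((¬(3*b + 2 ≥ -5)) → ((1/2)*p + (u - 6) > -8 ∧ u - 4 ≥ 9)) must hold; in canonical form it is ¬((¬(3*b ≥ -7)) → ((1/2)*p + u > -2 ∧ u ≥ 13)).
Before u := p: ¬((¬(3*b ≥ -7)) → ((3/2)*p > -2 ∧ p ≥ 13))
Before assert 3*u ≤ 4 ∨ p + 2 > 2*p + u + 3: (3*u ≤ 4 ∨ p + u < -1) ∧ (¬((¬(3*b ≥ -7)) → ((3/2)*p > -2 ∧ p ≥ 13)))
The weakest precondition is (3*u ≤ 4 ∨ p + u < -1) ∧ (¬((¬(3*b ≥ -7)) → ((3/2)*p > -2 ∧ p ≥ 13))).
Check whether (3*u ≤ 4 ∨ p + u < -1) ∧ (¬((3/2)*p > -2 ∧ p ≥ 13)) ∧ b = -5 implies it.
Every state satisfying the precondition satisfies the weakest precondition: the implication holds.
Answer: valid


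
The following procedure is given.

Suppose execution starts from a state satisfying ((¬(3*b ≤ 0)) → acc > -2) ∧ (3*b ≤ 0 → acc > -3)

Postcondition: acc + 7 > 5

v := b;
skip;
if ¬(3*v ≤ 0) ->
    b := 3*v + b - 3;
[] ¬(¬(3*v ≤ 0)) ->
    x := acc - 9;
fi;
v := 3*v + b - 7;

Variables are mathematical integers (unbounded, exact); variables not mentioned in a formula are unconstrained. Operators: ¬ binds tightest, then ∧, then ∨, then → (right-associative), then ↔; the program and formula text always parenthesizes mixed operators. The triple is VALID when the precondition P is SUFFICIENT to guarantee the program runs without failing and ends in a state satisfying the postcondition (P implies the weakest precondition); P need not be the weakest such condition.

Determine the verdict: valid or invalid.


Working backward. After the program, the postcondition acc + 7 > 5 must hold; in canonical form it is acc > -2.
Before v := 3*v + b - 7: acc > -2
Then branch requires acc > -2; else branch requires acc > -2.
Before the if: ((¬(3*v ≤ 0)) → acc > -2) ∧ (3*v ≤ 0 → acc > -2)
Before skip: ((¬(3*v ≤ 0)) → acc > -2) ∧ (3*v ≤ 0 → acc > -2)
Before v := b: ((¬(3*b ≤ 0)) → acc > -2) ∧ (3*b ≤ 0 → acc > -2)
The weakest precondition is ((¬(3*b ≤ 0)) → acc > -2) ∧ (3*b ≤ 0 → acc > -2).
Check whether ((¬(3*b ≤ 0)) → acc > -2) ∧ (3*b ≤ 0 → acc > -3) implies it.
Countermodel: at the initial state acc = -2, b = 0, the precondition holds but the weakest precondition fails.
Answer: invalid


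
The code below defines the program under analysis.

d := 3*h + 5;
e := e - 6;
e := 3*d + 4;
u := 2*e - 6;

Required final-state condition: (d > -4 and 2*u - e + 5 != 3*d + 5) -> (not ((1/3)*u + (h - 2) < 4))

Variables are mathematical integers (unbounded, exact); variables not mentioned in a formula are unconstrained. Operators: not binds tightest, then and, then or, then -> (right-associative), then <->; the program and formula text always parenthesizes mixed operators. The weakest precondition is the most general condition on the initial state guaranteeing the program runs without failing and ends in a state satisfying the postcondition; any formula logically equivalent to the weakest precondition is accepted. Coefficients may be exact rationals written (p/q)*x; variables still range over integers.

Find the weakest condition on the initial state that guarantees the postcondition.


Working backward. After the program, the postcondition (d > -4 and 2*u - e + 5 != 3*d + 5) -> (not ((1/3)*u + (h - 2) < 4)) must hold; in canonical form it is (d > -4 and 2*u != 3*d + e) -> (not (h + (1/3)*u < 6)).
Before u := 2*e - 6: (d > -4 and 3*e != 3*d + 12) -> (not ((2/3)*e + h < 8))
Before e := 3*d + 4: (d > -4 and 6*d != 0) -> (not (2*d + h < 16/3))
Before e := e - 6: (d > -4 and 6*d != 0) -> (not (2*d + h < 16/3))
Before d := 3*h + 5: (3*h > -9 and 18*h != -30) -> (not (7*h < -14/3))
Answer: WP = (3*h > -9 and 18*h != -30) -> (not (7*h < -14/3))


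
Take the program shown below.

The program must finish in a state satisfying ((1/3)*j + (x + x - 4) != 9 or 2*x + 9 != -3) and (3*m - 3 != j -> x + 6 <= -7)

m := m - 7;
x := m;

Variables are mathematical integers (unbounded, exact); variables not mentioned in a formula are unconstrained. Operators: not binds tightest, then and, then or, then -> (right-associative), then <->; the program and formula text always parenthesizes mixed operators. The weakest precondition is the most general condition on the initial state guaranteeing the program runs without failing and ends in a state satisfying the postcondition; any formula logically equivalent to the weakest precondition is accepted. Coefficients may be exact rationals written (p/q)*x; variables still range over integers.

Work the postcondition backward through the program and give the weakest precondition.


Working backward. After the program, the postcondition ((1/3)*j + (x + x - 4) != 9 or 2*x + 9 != -3) and (3*m - 3 != j -> x + 6 <= -7) must hold; in canonical form it is ((1/3)*j + 2*x != 13 or 2*x != -12) and (3*m != j + 3 -> x <= -13).
Before x := m: ((1/3)*j + 2*m != 13 or 2*m != -12) and (3*m != j + 3 -> m <= -13)
Before m := m - 7: ((1/3)*j + 2*m != 27 or 2*m != 2) and (3*m != j + 24 -> m <= -6)
Answer: WP = ((1/3)*j + 2*m != 27 or 2*m != 2) and (3*m != j + 24 -> m <= -6)


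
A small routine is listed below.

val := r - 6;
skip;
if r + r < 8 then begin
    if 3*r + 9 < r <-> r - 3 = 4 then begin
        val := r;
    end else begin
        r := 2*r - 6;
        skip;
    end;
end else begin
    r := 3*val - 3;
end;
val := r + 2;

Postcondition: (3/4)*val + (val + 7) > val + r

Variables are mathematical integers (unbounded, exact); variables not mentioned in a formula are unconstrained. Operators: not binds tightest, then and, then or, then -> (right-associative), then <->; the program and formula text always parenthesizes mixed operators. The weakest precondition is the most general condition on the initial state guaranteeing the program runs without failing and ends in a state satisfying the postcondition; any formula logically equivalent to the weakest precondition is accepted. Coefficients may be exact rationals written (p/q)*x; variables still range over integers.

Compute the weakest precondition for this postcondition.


Working backward. After the program, the postcondition (3/4)*val + (val + 7) > val + r must hold; in canonical form it is (3/4)*val > r - 7.
Before val := r + 2: (1/4)*r < 17/2
Then branch requires ((2*r < -9 <-> r = 7) -> (1/4)*r < 17/2) and ((not (2*r < -9 <-> r = 7)) -> (1/2)*r < 10); else branch requires (3/4)*val < 37/4.
Before the if: (2*r < 8 -> (((2*r < -9 <-> r = 7) -> (1/4)*r < 17/2) and ((not (2*r < -9 <-> r = 7)) -> (1/2)*r < 10))) and ((not (2*r < 8)) -> (3/4)*val < 37/4)
Before skip: (2*r < 8 -> (((2*r < -9 <-> r = 7) -> (1/4)*r < 17/2) and ((not (2*r < -9 <-> r = 7)) -> (1/2)*r < 10))) and ((not (2*r < 8)) -> (3/4)*val < 37/4)
Before val := r - 6: (2*r < 8 -> (((2*r < -9 <-> r = 7) -> (1/4)*r < 17/2) and ((not (2*r < -9 <-> r = 7)) -> (1/2)*r < 10))) and ((not (2*r < 8)) -> (3/4)*r < 55/4)
Answer: WP = (2*r < 8 -> (((2*r < -9 <-> r = 7) -> (1/4)*r < 17/2) and ((not (2*r < -9 <-> r = 7)) -> (1/2)*r < 10))) and ((not (2*r < 8)) -> (3/4)*r < 55/4)


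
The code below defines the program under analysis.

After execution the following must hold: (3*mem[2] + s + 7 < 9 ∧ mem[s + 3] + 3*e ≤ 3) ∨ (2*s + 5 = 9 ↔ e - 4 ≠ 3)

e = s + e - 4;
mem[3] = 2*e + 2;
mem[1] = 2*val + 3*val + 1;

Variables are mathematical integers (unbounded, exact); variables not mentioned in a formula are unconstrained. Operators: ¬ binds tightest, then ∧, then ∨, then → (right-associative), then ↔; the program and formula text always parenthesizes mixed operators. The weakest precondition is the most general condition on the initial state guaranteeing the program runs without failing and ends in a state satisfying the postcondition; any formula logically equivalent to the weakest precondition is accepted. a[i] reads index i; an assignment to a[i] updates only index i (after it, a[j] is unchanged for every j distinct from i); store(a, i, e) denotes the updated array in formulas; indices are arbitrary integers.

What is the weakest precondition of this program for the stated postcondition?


Working backward. After the program, the postcondition (3*mem[2] + s + 7 < 9 ∧ mem[s + 3] + 3*e ≤ 3) ∨ (2*s + 5 = 9 ↔ e - 4 ≠ 3) must hold; in canonical form it is (3*mem[2] + s < 2 ∧ mem[s + 3] + 3*e ≤ 3) ∨ (2*s = 4 ↔ e ≠ 7).
Before mem[1] := 2*val + 3*val + 1: (3*mem[2] + s < 2 ∧ store(mem, 1, 5*val + 1)[s + 3] + 3*e ≤ 3) ∨ (2*s = 4 ↔ e ≠ 7)
Before mem[3] := 2*e + 2: (3*mem[2] + s < 2 ∧ store(store(mem, 3, 2*e + 2), 1, 5*val + 1)[s + 3] + 3*e ≤ 3) ∨ (2*s = 4 ↔ e ≠ 7)
Before e := s + e - 4: (3*mem[2] + s < 2 ∧ store(store(mem, 3, 2*e + 2*s - 6), 1, 5*val + 1)[s + 3] + 3*e + 3*s ≤ 15) ∨ (2*s = 4 ↔ e + s ≠ 11)
Answer: WP = (3*mem[2] + s < 2 ∧ store(store(mem, 3, 2*e + 2*s - 6), 1, 5*val + 1)[s + 3] + 3*e + 3*s ≤ 15) ∨ (2*s = 4 ↔ e + s ≠ 11)


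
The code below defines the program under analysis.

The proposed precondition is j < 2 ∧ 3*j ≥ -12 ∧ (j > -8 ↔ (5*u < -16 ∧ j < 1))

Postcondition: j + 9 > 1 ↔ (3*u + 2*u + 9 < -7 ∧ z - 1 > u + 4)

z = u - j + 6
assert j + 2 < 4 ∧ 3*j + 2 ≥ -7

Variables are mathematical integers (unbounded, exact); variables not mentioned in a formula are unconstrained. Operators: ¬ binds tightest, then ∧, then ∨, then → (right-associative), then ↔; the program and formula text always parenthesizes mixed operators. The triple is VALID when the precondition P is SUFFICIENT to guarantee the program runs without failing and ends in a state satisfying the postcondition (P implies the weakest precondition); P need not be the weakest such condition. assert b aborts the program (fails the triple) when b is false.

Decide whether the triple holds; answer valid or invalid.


Working backward. After the program, the postcondition j + 9 > 1 ↔ (3*u + 2*u + 9 < -7 ∧ z - 1 > u + 4) must hold; in canonical form it is j > -8 ↔ (5*u < -16 ∧ z > u + 5).
Before assert j + 2 < 4 ∧ 3*j + 2 ≥ -7: j < 2 ∧ 3*j ≥ -9 ∧ (j > -8 ↔ (5*u < -16 ∧ z > u + 5))
Before z := u - j + 6: j < 2 ∧ 3*j ≥ -9 ∧ (j > -8 ↔ (5*u < -16 ∧ j < 1))
The weakest precondition is j < 2 ∧ 3*j ≥ -9 ∧ (j > -8 ↔ (5*u < -16 ∧ j < 1)).
Check whether j < 2 ∧ 3*j ≥ -12 ∧ (j > -8 ↔ (5*u < -16 ∧ j < 1)) implies it.
Countermodel: at the initial state j = -4, u = -4, the precondition holds but the weakest precondition fails.
Answer: invalid
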